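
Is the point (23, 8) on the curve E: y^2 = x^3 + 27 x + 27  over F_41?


Check whether y^2 = x^3 + 27 x + 27 (mod 41) for (x, y) = (23, 8).
LHS: y^2 = 8^2 mod 41 = 23
RHS: x^3 + 27 x + 27 = 23^3 + 27*23 + 27 mod 41 = 23
LHS = RHS

Yes, on the curve


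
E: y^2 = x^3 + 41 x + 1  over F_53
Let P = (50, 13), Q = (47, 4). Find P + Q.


P != Q, so use the chord formula.
s = (y2 - y1) / (x2 - x1) = (44) / (50) mod 53 = 3
x3 = s^2 - x1 - x2 mod 53 = 3^2 - 50 - 47 = 18
y3 = s (x1 - x3) - y1 mod 53 = 3 * (50 - 18) - 13 = 30

P + Q = (18, 30)


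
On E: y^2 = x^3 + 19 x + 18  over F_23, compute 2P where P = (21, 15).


Doubling: s = (3 x1^2 + a) / (2 y1)
s = (3*21^2 + 19) / (2*15) mod 23 = 11
x3 = s^2 - 2 x1 mod 23 = 11^2 - 2*21 = 10
y3 = s (x1 - x3) - y1 mod 23 = 11 * (21 - 10) - 15 = 14

2P = (10, 14)


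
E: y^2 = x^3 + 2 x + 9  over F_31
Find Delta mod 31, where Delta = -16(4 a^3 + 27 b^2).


4 a^3 + 27 b^2 = 4*2^3 + 27*9^2 = 32 + 2187 = 2219
Delta = -16 * (2219) = -35504
Delta mod 31 = 22

Delta = 22 (mod 31)


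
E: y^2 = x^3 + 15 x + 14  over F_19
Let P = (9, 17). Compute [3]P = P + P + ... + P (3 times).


k = 3 = 11_2 (binary, LSB first: 11)
Double-and-add from P = (9, 17):
  bit 0 = 1: acc = O + (9, 17) = (9, 17)
  bit 1 = 1: acc = (9, 17) + (5, 10) = (14, 17)

3P = (14, 17)


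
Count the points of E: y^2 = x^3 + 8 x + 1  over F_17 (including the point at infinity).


For each x in F_17, count y with y^2 = x^3 + 8 x + 1 mod 17:
  x = 0: RHS = 1, y in [1, 16]  -> 2 point(s)
  x = 2: RHS = 8, y in [5, 12]  -> 2 point(s)
  x = 3: RHS = 1, y in [1, 16]  -> 2 point(s)
  x = 5: RHS = 13, y in [8, 9]  -> 2 point(s)
  x = 7: RHS = 9, y in [3, 14]  -> 2 point(s)
  x = 8: RHS = 16, y in [4, 13]  -> 2 point(s)
  x = 11: RHS = 9, y in [3, 14]  -> 2 point(s)
  x = 14: RHS = 1, y in [1, 16]  -> 2 point(s)
  x = 16: RHS = 9, y in [3, 14]  -> 2 point(s)
Affine points: 18. Add the point at infinity: total = 19.

#E(F_17) = 19


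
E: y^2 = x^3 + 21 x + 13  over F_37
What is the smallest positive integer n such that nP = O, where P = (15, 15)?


Compute successive multiples of P until we hit O:
  1P = (15, 15)
  2P = (8, 29)
  3P = (18, 28)
  4P = (31, 2)
  5P = (21, 13)
  6P = (34, 16)
  7P = (29, 31)
  8P = (23, 34)
  ... (continuing to 32P)
  32P = O

ord(P) = 32


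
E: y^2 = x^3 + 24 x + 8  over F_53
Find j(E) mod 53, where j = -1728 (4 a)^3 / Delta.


Delta = -16(4 a^3 + 27 b^2) mod 53 = 11
-1728 * (4 a)^3 = -1728 * (4*24)^3 mod 53 = 41
j = 41 * 11^(-1) mod 53 = 23

j = 23 (mod 53)


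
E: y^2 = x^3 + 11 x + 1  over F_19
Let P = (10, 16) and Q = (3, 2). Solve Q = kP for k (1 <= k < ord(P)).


Enumerate multiples of P until we hit Q = (3, 2):
  1P = (10, 16)
  2P = (3, 17)
  3P = (13, 17)
  4P = (13, 2)
  5P = (3, 2)
Match found at i = 5.

k = 5


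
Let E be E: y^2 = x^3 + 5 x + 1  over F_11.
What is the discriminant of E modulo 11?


4 a^3 + 27 b^2 = 4*5^3 + 27*1^2 = 500 + 27 = 527
Delta = -16 * (527) = -8432
Delta mod 11 = 5

Delta = 5 (mod 11)


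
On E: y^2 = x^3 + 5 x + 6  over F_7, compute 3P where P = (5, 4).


k = 3 = 11_2 (binary, LSB first: 11)
Double-and-add from P = (5, 4):
  bit 0 = 1: acc = O + (5, 4) = (5, 4)
  bit 1 = 1: acc = (5, 4) + (6, 0) = (5, 3)

3P = (5, 3)


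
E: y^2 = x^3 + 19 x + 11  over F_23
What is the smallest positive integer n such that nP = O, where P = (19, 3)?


Compute successive multiples of P until we hit O:
  1P = (19, 3)
  2P = (3, 7)
  3P = (14, 13)
  4P = (17, 16)
  5P = (12, 9)
  6P = (4, 17)
  7P = (16, 8)
  8P = (1, 13)
  ... (continuing to 23P)
  23P = O

ord(P) = 23


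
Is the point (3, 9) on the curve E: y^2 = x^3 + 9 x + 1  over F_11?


Check whether y^2 = x^3 + 9 x + 1 (mod 11) for (x, y) = (3, 9).
LHS: y^2 = 9^2 mod 11 = 4
RHS: x^3 + 9 x + 1 = 3^3 + 9*3 + 1 mod 11 = 0
LHS != RHS

No, not on the curve


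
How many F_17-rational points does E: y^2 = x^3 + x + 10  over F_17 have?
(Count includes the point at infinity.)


For each x in F_17, count y with y^2 = x^3 + 1 x + 10 mod 17:
  x = 5: RHS = 4, y in [2, 15]  -> 2 point(s)
  x = 9: RHS = 0, y in [0]  -> 1 point(s)
  x = 10: RHS = 0, y in [0]  -> 1 point(s)
  x = 11: RHS = 9, y in [3, 14]  -> 2 point(s)
  x = 12: RHS = 16, y in [4, 13]  -> 2 point(s)
  x = 15: RHS = 0, y in [0]  -> 1 point(s)
  x = 16: RHS = 8, y in [5, 12]  -> 2 point(s)
Affine points: 11. Add the point at infinity: total = 12.

#E(F_17) = 12


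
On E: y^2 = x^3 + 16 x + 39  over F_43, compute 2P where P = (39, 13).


Doubling: s = (3 x1^2 + a) / (2 y1)
s = (3*39^2 + 16) / (2*13) mod 43 = 19
x3 = s^2 - 2 x1 mod 43 = 19^2 - 2*39 = 25
y3 = s (x1 - x3) - y1 mod 43 = 19 * (39 - 25) - 13 = 38

2P = (25, 38)


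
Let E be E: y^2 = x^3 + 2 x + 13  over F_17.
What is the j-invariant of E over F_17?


Delta = -16(4 a^3 + 27 b^2) mod 17 = 5
-1728 * (4 a)^3 = -1728 * (4*2)^3 mod 17 = 12
j = 12 * 5^(-1) mod 17 = 16

j = 16 (mod 17)


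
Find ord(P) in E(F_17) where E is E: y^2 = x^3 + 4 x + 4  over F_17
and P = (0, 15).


Compute successive multiples of P until we hit O:
  1P = (0, 15)
  2P = (1, 3)
  3P = (7, 1)
  4P = (14, 13)
  5P = (11, 6)
  6P = (4, 13)
  7P = (9, 15)
  8P = (8, 2)
  ... (continuing to 25P)
  25P = O

ord(P) = 25


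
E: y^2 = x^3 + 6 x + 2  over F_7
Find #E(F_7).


For each x in F_7, count y with y^2 = x^3 + 6 x + 2 mod 7:
  x = 0: RHS = 2, y in [3, 4]  -> 2 point(s)
  x = 1: RHS = 2, y in [3, 4]  -> 2 point(s)
  x = 2: RHS = 1, y in [1, 6]  -> 2 point(s)
  x = 6: RHS = 2, y in [3, 4]  -> 2 point(s)
Affine points: 8. Add the point at infinity: total = 9.

#E(F_7) = 9


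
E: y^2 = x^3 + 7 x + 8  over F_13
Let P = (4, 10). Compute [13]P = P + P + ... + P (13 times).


k = 13 = 1101_2 (binary, LSB first: 1011)
Double-and-add from P = (4, 10):
  bit 0 = 1: acc = O + (4, 10) = (4, 10)
  bit 1 = 0: acc unchanged = (4, 10)
  bit 2 = 1: acc = (4, 10) + (8, 2) = (5, 5)
  bit 3 = 1: acc = (5, 5) + (11, 8) = (7, 7)

13P = (7, 7)


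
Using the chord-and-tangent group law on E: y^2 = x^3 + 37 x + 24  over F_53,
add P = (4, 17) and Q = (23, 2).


P != Q, so use the chord formula.
s = (y2 - y1) / (x2 - x1) = (38) / (19) mod 53 = 2
x3 = s^2 - x1 - x2 mod 53 = 2^2 - 4 - 23 = 30
y3 = s (x1 - x3) - y1 mod 53 = 2 * (4 - 30) - 17 = 37

P + Q = (30, 37)


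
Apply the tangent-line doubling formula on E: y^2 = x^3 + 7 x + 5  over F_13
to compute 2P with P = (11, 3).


Doubling: s = (3 x1^2 + a) / (2 y1)
s = (3*11^2 + 7) / (2*3) mod 13 = 1
x3 = s^2 - 2 x1 mod 13 = 1^2 - 2*11 = 5
y3 = s (x1 - x3) - y1 mod 13 = 1 * (11 - 5) - 3 = 3

2P = (5, 3)


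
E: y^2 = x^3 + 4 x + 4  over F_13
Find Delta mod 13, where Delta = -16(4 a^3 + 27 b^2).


4 a^3 + 27 b^2 = 4*4^3 + 27*4^2 = 256 + 432 = 688
Delta = -16 * (688) = -11008
Delta mod 13 = 3

Delta = 3 (mod 13)


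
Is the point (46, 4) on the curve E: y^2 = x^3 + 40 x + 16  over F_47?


Check whether y^2 = x^3 + 40 x + 16 (mod 47) for (x, y) = (46, 4).
LHS: y^2 = 4^2 mod 47 = 16
RHS: x^3 + 40 x + 16 = 46^3 + 40*46 + 16 mod 47 = 22
LHS != RHS

No, not on the curve


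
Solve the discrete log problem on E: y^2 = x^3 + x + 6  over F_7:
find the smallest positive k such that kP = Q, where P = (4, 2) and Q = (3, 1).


Enumerate multiples of P until we hit Q = (3, 1):
  1P = (4, 2)
  2P = (6, 5)
  3P = (1, 6)
  4P = (3, 6)
  5P = (2, 4)
  6P = (2, 3)
  7P = (3, 1)
Match found at i = 7.

k = 7


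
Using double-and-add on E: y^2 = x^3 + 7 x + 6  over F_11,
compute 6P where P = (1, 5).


k = 6 = 110_2 (binary, LSB first: 011)
Double-and-add from P = (1, 5):
  bit 0 = 0: acc unchanged = O
  bit 1 = 1: acc = O + (10, 8) = (10, 8)
  bit 2 = 1: acc = (10, 8) + (6, 0) = (10, 3)

6P = (10, 3)


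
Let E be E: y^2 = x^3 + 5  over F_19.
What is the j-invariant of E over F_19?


Delta = -16(4 a^3 + 27 b^2) mod 19 = 11
-1728 * (4 a)^3 = -1728 * (4*0)^3 mod 19 = 0
j = 0 * 11^(-1) mod 19 = 0

j = 0 (mod 19)


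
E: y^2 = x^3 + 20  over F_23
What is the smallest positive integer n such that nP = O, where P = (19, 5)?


Compute successive multiples of P until we hit O:
  1P = (19, 5)
  2P = (20, 4)
  3P = (8, 7)
  4P = (12, 0)
  5P = (8, 16)
  6P = (20, 19)
  7P = (19, 18)
  8P = O

ord(P) = 8


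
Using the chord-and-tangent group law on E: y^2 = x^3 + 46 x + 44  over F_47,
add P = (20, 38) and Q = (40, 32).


P != Q, so use the chord formula.
s = (y2 - y1) / (x2 - x1) = (41) / (20) mod 47 = 42
x3 = s^2 - x1 - x2 mod 47 = 42^2 - 20 - 40 = 12
y3 = s (x1 - x3) - y1 mod 47 = 42 * (20 - 12) - 38 = 16

P + Q = (12, 16)


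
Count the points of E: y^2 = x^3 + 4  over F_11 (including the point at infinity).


For each x in F_11, count y with y^2 = x^3 + 0 x + 4 mod 11:
  x = 0: RHS = 4, y in [2, 9]  -> 2 point(s)
  x = 1: RHS = 5, y in [4, 7]  -> 2 point(s)
  x = 2: RHS = 1, y in [1, 10]  -> 2 point(s)
  x = 3: RHS = 9, y in [3, 8]  -> 2 point(s)
  x = 6: RHS = 0, y in [0]  -> 1 point(s)
  x = 10: RHS = 3, y in [5, 6]  -> 2 point(s)
Affine points: 11. Add the point at infinity: total = 12.

#E(F_11) = 12


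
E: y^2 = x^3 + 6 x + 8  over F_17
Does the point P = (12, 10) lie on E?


Check whether y^2 = x^3 + 6 x + 8 (mod 17) for (x, y) = (12, 10).
LHS: y^2 = 10^2 mod 17 = 15
RHS: x^3 + 6 x + 8 = 12^3 + 6*12 + 8 mod 17 = 6
LHS != RHS

No, not on the curve


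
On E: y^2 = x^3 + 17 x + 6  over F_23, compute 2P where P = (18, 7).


Doubling: s = (3 x1^2 + a) / (2 y1)
s = (3*18^2 + 17) / (2*7) mod 23 = 0
x3 = s^2 - 2 x1 mod 23 = 0^2 - 2*18 = 10
y3 = s (x1 - x3) - y1 mod 23 = 0 * (18 - 10) - 7 = 16

2P = (10, 16)


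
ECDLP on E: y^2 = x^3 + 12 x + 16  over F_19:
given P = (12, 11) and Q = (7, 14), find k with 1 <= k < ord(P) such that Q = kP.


Enumerate multiples of P until we hit Q = (7, 14):
  1P = (12, 11)
  2P = (11, 4)
  3P = (7, 5)
  4P = (6, 0)
  5P = (7, 14)
Match found at i = 5.

k = 5


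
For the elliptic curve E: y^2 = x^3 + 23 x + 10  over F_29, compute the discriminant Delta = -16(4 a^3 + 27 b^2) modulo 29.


4 a^3 + 27 b^2 = 4*23^3 + 27*10^2 = 48668 + 2700 = 51368
Delta = -16 * (51368) = -821888
Delta mod 29 = 1

Delta = 1 (mod 29)


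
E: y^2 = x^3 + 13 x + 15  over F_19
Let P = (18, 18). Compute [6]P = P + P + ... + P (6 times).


k = 6 = 110_2 (binary, LSB first: 011)
Double-and-add from P = (18, 18):
  bit 0 = 0: acc unchanged = O
  bit 1 = 1: acc = O + (9, 5) = (9, 5)
  bit 2 = 1: acc = (9, 5) + (2, 7) = (17, 0)

6P = (17, 0)


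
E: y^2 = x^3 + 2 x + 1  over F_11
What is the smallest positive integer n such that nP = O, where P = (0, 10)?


Compute successive multiples of P until we hit O:
  1P = (0, 10)
  2P = (1, 2)
  3P = (8, 10)
  4P = (3, 1)
  5P = (6, 8)
  6P = (10, 8)
  7P = (5, 2)
  8P = (9, 0)
  ... (continuing to 16P)
  16P = O

ord(P) = 16


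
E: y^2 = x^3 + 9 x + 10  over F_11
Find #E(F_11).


For each x in F_11, count y with y^2 = x^3 + 9 x + 10 mod 11:
  x = 1: RHS = 9, y in [3, 8]  -> 2 point(s)
  x = 2: RHS = 3, y in [5, 6]  -> 2 point(s)
  x = 3: RHS = 9, y in [3, 8]  -> 2 point(s)
  x = 4: RHS = 0, y in [0]  -> 1 point(s)
  x = 5: RHS = 4, y in [2, 9]  -> 2 point(s)
  x = 6: RHS = 5, y in [4, 7]  -> 2 point(s)
  x = 7: RHS = 9, y in [3, 8]  -> 2 point(s)
  x = 8: RHS = 0, y in [0]  -> 1 point(s)
  x = 10: RHS = 0, y in [0]  -> 1 point(s)
Affine points: 15. Add the point at infinity: total = 16.

#E(F_11) = 16


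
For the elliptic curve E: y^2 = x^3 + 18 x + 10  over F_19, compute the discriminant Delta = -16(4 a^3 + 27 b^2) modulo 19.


4 a^3 + 27 b^2 = 4*18^3 + 27*10^2 = 23328 + 2700 = 26028
Delta = -16 * (26028) = -416448
Delta mod 19 = 13

Delta = 13 (mod 19)


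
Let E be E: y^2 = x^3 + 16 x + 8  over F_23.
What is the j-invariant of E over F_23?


Delta = -16(4 a^3 + 27 b^2) mod 23 = 8
-1728 * (4 a)^3 = -1728 * (4*16)^3 mod 23 = 7
j = 7 * 8^(-1) mod 23 = 21

j = 21 (mod 23)


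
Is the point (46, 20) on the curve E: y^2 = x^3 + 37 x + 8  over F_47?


Check whether y^2 = x^3 + 37 x + 8 (mod 47) for (x, y) = (46, 20).
LHS: y^2 = 20^2 mod 47 = 24
RHS: x^3 + 37 x + 8 = 46^3 + 37*46 + 8 mod 47 = 17
LHS != RHS

No, not on the curve


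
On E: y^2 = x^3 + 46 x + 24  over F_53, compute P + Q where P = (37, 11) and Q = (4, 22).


P != Q, so use the chord formula.
s = (y2 - y1) / (x2 - x1) = (11) / (20) mod 53 = 35
x3 = s^2 - x1 - x2 mod 53 = 35^2 - 37 - 4 = 18
y3 = s (x1 - x3) - y1 mod 53 = 35 * (37 - 18) - 11 = 18

P + Q = (18, 18)


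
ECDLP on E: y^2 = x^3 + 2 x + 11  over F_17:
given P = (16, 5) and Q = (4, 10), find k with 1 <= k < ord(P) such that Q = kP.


Enumerate multiples of P until we hit Q = (4, 10):
  1P = (16, 5)
  2P = (15, 4)
  3P = (4, 7)
  4P = (6, 16)
  5P = (11, 15)
  6P = (11, 2)
  7P = (6, 1)
  8P = (4, 10)
Match found at i = 8.

k = 8


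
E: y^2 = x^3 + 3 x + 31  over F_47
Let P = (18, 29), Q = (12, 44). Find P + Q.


P != Q, so use the chord formula.
s = (y2 - y1) / (x2 - x1) = (15) / (41) mod 47 = 21
x3 = s^2 - x1 - x2 mod 47 = 21^2 - 18 - 12 = 35
y3 = s (x1 - x3) - y1 mod 47 = 21 * (18 - 35) - 29 = 37

P + Q = (35, 37)


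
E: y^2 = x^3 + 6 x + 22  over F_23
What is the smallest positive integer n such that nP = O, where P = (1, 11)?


Compute successive multiples of P until we hit O:
  1P = (1, 11)
  2P = (10, 1)
  3P = (5, 19)
  4P = (21, 18)
  5P = (9, 0)
  6P = (21, 5)
  7P = (5, 4)
  8P = (10, 22)
  ... (continuing to 10P)
  10P = O

ord(P) = 10


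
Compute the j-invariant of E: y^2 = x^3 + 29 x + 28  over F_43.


Delta = -16(4 a^3 + 27 b^2) mod 43 = 27
-1728 * (4 a)^3 = -1728 * (4*29)^3 mod 43 = 32
j = 32 * 27^(-1) mod 43 = 41

j = 41 (mod 43)


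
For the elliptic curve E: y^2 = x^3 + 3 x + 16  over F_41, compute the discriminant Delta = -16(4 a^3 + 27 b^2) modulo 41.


4 a^3 + 27 b^2 = 4*3^3 + 27*16^2 = 108 + 6912 = 7020
Delta = -16 * (7020) = -112320
Delta mod 41 = 20

Delta = 20 (mod 41)


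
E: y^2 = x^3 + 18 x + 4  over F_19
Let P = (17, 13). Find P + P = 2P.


Doubling: s = (3 x1^2 + a) / (2 y1)
s = (3*17^2 + 18) / (2*13) mod 19 = 7
x3 = s^2 - 2 x1 mod 19 = 7^2 - 2*17 = 15
y3 = s (x1 - x3) - y1 mod 19 = 7 * (17 - 15) - 13 = 1

2P = (15, 1)


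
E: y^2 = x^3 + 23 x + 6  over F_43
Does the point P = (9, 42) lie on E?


Check whether y^2 = x^3 + 23 x + 6 (mod 43) for (x, y) = (9, 42).
LHS: y^2 = 42^2 mod 43 = 1
RHS: x^3 + 23 x + 6 = 9^3 + 23*9 + 6 mod 43 = 39
LHS != RHS

No, not on the curve


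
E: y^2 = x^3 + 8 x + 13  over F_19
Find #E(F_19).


For each x in F_19, count y with y^2 = x^3 + 8 x + 13 mod 19:
  x = 3: RHS = 7, y in [8, 11]  -> 2 point(s)
  x = 5: RHS = 7, y in [8, 11]  -> 2 point(s)
  x = 6: RHS = 11, y in [7, 12]  -> 2 point(s)
  x = 8: RHS = 0, y in [0]  -> 1 point(s)
  x = 9: RHS = 16, y in [4, 15]  -> 2 point(s)
  x = 11: RHS = 7, y in [8, 11]  -> 2 point(s)
  x = 14: RHS = 0, y in [0]  -> 1 point(s)
  x = 16: RHS = 0, y in [0]  -> 1 point(s)
  x = 18: RHS = 4, y in [2, 17]  -> 2 point(s)
Affine points: 15. Add the point at infinity: total = 16.

#E(F_19) = 16


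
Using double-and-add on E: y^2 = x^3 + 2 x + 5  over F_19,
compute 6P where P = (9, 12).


k = 6 = 110_2 (binary, LSB first: 011)
Double-and-add from P = (9, 12):
  bit 0 = 0: acc unchanged = O
  bit 1 = 1: acc = O + (8, 18) = (8, 18)
  bit 2 = 1: acc = (8, 18) + (7, 18) = (4, 1)

6P = (4, 1)


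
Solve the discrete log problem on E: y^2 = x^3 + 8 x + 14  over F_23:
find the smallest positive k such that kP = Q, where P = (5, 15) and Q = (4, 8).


Enumerate multiples of P until we hit Q = (4, 8):
  1P = (5, 15)
  2P = (17, 7)
  3P = (4, 15)
  4P = (14, 8)
  5P = (10, 17)
  6P = (10, 6)
  7P = (14, 15)
  8P = (4, 8)
Match found at i = 8.

k = 8


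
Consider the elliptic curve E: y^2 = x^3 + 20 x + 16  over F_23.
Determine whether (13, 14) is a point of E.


Check whether y^2 = x^3 + 20 x + 16 (mod 23) for (x, y) = (13, 14).
LHS: y^2 = 14^2 mod 23 = 12
RHS: x^3 + 20 x + 16 = 13^3 + 20*13 + 16 mod 23 = 12
LHS = RHS

Yes, on the curve


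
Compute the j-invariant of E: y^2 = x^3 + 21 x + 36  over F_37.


Delta = -16(4 a^3 + 27 b^2) mod 37 = 11
-1728 * (4 a)^3 = -1728 * (4*21)^3 mod 37 = 11
j = 11 * 11^(-1) mod 37 = 1

j = 1 (mod 37)


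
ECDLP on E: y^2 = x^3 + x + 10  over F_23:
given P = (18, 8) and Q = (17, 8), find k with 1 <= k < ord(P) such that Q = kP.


Enumerate multiples of P until we hit Q = (17, 8):
  1P = (18, 8)
  2P = (11, 8)
  3P = (17, 15)
  4P = (14, 10)
  5P = (20, 16)
  6P = (1, 14)
  7P = (5, 5)
  8P = (4, 20)
  9P = (13, 14)
  10P = (10, 10)
  11P = (8, 1)
  12P = (6, 5)
  13P = (12, 5)
  14P = (22, 13)
  15P = (9, 9)
  16P = (21, 0)
  17P = (9, 14)
  18P = (22, 10)
  19P = (12, 18)
  20P = (6, 18)
  21P = (8, 22)
  22P = (10, 13)
  23P = (13, 9)
  24P = (4, 3)
  25P = (5, 18)
  26P = (1, 9)
  27P = (20, 7)
  28P = (14, 13)
  29P = (17, 8)
Match found at i = 29.

k = 29


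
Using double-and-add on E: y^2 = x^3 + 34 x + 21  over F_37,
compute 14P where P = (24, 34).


k = 14 = 1110_2 (binary, LSB first: 0111)
Double-and-add from P = (24, 34):
  bit 0 = 0: acc unchanged = O
  bit 1 = 1: acc = O + (15, 24) = (15, 24)
  bit 2 = 1: acc = (15, 24) + (18, 8) = (16, 6)
  bit 3 = 1: acc = (16, 6) + (34, 22) = (12, 14)

14P = (12, 14)


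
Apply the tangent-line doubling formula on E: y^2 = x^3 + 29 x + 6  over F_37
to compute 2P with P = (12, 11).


Doubling: s = (3 x1^2 + a) / (2 y1)
s = (3*12^2 + 29) / (2*11) mod 37 = 26
x3 = s^2 - 2 x1 mod 37 = 26^2 - 2*12 = 23
y3 = s (x1 - x3) - y1 mod 37 = 26 * (12 - 23) - 11 = 36

2P = (23, 36)


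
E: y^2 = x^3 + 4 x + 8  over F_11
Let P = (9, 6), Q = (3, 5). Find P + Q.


P != Q, so use the chord formula.
s = (y2 - y1) / (x2 - x1) = (10) / (5) mod 11 = 2
x3 = s^2 - x1 - x2 mod 11 = 2^2 - 9 - 3 = 3
y3 = s (x1 - x3) - y1 mod 11 = 2 * (9 - 3) - 6 = 6

P + Q = (3, 6)


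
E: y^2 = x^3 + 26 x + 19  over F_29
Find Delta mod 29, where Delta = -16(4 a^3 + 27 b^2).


4 a^3 + 27 b^2 = 4*26^3 + 27*19^2 = 70304 + 9747 = 80051
Delta = -16 * (80051) = -1280816
Delta mod 29 = 27

Delta = 27 (mod 29)


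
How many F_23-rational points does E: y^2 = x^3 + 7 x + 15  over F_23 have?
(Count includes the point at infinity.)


For each x in F_23, count y with y^2 = x^3 + 7 x + 15 mod 23:
  x = 1: RHS = 0, y in [0]  -> 1 point(s)
  x = 7: RHS = 16, y in [4, 19]  -> 2 point(s)
  x = 8: RHS = 8, y in [10, 13]  -> 2 point(s)
  x = 9: RHS = 2, y in [5, 18]  -> 2 point(s)
  x = 10: RHS = 4, y in [2, 21]  -> 2 point(s)
  x = 13: RHS = 3, y in [7, 16]  -> 2 point(s)
  x = 18: RHS = 16, y in [4, 19]  -> 2 point(s)
  x = 20: RHS = 13, y in [6, 17]  -> 2 point(s)
  x = 21: RHS = 16, y in [4, 19]  -> 2 point(s)
Affine points: 17. Add the point at infinity: total = 18.

#E(F_23) = 18


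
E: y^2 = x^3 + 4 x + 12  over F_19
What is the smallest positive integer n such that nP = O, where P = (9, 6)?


Compute successive multiples of P until we hit O:
  1P = (9, 6)
  2P = (1, 13)
  3P = (16, 12)
  4P = (18, 8)
  5P = (8, 9)
  6P = (11, 0)
  7P = (8, 10)
  8P = (18, 11)
  ... (continuing to 12P)
  12P = O

ord(P) = 12


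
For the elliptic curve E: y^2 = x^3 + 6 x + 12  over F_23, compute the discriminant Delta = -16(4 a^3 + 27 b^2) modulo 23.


4 a^3 + 27 b^2 = 4*6^3 + 27*12^2 = 864 + 3888 = 4752
Delta = -16 * (4752) = -76032
Delta mod 23 = 6

Delta = 6 (mod 23)


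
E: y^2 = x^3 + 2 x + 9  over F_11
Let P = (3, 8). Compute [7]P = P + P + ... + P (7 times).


k = 7 = 111_2 (binary, LSB first: 111)
Double-and-add from P = (3, 8):
  bit 0 = 1: acc = O + (3, 8) = (3, 8)
  bit 1 = 1: acc = (3, 8) + (3, 3) = O
  bit 2 = 1: acc = O + (3, 8) = (3, 8)

7P = (3, 8)


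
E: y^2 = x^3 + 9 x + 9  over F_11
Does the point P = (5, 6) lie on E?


Check whether y^2 = x^3 + 9 x + 9 (mod 11) for (x, y) = (5, 6).
LHS: y^2 = 6^2 mod 11 = 3
RHS: x^3 + 9 x + 9 = 5^3 + 9*5 + 9 mod 11 = 3
LHS = RHS

Yes, on the curve


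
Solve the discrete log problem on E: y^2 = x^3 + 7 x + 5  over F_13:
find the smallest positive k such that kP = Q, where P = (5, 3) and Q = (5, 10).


Enumerate multiples of P until we hit Q = (5, 10):
  1P = (5, 3)
  2P = (2, 12)
  3P = (2, 1)
  4P = (5, 10)
Match found at i = 4.

k = 4


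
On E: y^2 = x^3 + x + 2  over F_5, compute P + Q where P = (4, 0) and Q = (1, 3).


P != Q, so use the chord formula.
s = (y2 - y1) / (x2 - x1) = (3) / (2) mod 5 = 4
x3 = s^2 - x1 - x2 mod 5 = 4^2 - 4 - 1 = 1
y3 = s (x1 - x3) - y1 mod 5 = 4 * (4 - 1) - 0 = 2

P + Q = (1, 2)


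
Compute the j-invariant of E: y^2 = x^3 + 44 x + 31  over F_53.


Delta = -16(4 a^3 + 27 b^2) mod 53 = 13
-1728 * (4 a)^3 = -1728 * (4*44)^3 mod 53 = 35
j = 35 * 13^(-1) mod 53 = 19

j = 19 (mod 53)


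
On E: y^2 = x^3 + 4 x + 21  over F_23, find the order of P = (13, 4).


Compute successive multiples of P until we hit O:
  1P = (13, 4)
  2P = (15, 12)
  3P = (11, 4)
  4P = (22, 19)
  5P = (1, 16)
  6P = (10, 16)
  7P = (16, 8)
  8P = (6, 13)
  ... (continuing to 27P)
  27P = O

ord(P) = 27


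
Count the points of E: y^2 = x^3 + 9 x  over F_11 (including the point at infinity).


For each x in F_11, count y with y^2 = x^3 + 9 x + 0 mod 11:
  x = 0: RHS = 0, y in [0]  -> 1 point(s)
  x = 2: RHS = 4, y in [2, 9]  -> 2 point(s)
  x = 4: RHS = 1, y in [1, 10]  -> 2 point(s)
  x = 5: RHS = 5, y in [4, 7]  -> 2 point(s)
  x = 8: RHS = 1, y in [1, 10]  -> 2 point(s)
  x = 10: RHS = 1, y in [1, 10]  -> 2 point(s)
Affine points: 11. Add the point at infinity: total = 12.

#E(F_11) = 12


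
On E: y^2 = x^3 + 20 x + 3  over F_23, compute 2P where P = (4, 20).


Doubling: s = (3 x1^2 + a) / (2 y1)
s = (3*4^2 + 20) / (2*20) mod 23 = 4
x3 = s^2 - 2 x1 mod 23 = 4^2 - 2*4 = 8
y3 = s (x1 - x3) - y1 mod 23 = 4 * (4 - 8) - 20 = 10

2P = (8, 10)


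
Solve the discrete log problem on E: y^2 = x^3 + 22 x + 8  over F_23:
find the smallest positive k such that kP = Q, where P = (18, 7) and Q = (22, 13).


Enumerate multiples of P until we hit Q = (22, 13):
  1P = (18, 7)
  2P = (14, 1)
  3P = (22, 10)
  4P = (8, 12)
  5P = (3, 20)
  6P = (5, 17)
  7P = (1, 10)
  8P = (10, 20)
  9P = (21, 18)
  10P = (0, 13)
  11P = (0, 10)
  12P = (21, 5)
  13P = (10, 3)
  14P = (1, 13)
  15P = (5, 6)
  16P = (3, 3)
  17P = (8, 11)
  18P = (22, 13)
Match found at i = 18.

k = 18


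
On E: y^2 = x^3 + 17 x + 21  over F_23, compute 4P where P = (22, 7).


k = 4 = 100_2 (binary, LSB first: 001)
Double-and-add from P = (22, 7):
  bit 0 = 0: acc unchanged = O
  bit 1 = 0: acc unchanged = O
  bit 2 = 1: acc = O + (8, 5) = (8, 5)

4P = (8, 5)


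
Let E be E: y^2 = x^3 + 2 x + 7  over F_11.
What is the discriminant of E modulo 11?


4 a^3 + 27 b^2 = 4*2^3 + 27*7^2 = 32 + 1323 = 1355
Delta = -16 * (1355) = -21680
Delta mod 11 = 1

Delta = 1 (mod 11)


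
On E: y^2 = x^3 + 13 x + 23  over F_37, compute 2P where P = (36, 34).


Doubling: s = (3 x1^2 + a) / (2 y1)
s = (3*36^2 + 13) / (2*34) mod 37 = 22
x3 = s^2 - 2 x1 mod 37 = 22^2 - 2*36 = 5
y3 = s (x1 - x3) - y1 mod 37 = 22 * (36 - 5) - 34 = 19

2P = (5, 19)


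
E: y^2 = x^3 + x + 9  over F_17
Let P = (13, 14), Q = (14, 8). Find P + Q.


P != Q, so use the chord formula.
s = (y2 - y1) / (x2 - x1) = (11) / (1) mod 17 = 11
x3 = s^2 - x1 - x2 mod 17 = 11^2 - 13 - 14 = 9
y3 = s (x1 - x3) - y1 mod 17 = 11 * (13 - 9) - 14 = 13

P + Q = (9, 13)


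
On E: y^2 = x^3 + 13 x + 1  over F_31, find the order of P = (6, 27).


Compute successive multiples of P until we hit O:
  1P = (6, 27)
  2P = (8, 11)
  3P = (19, 15)
  4P = (3, 6)
  5P = (9, 14)
  6P = (21, 7)
  7P = (23, 6)
  8P = (12, 26)
  ... (continuing to 39P)
  39P = O

ord(P) = 39


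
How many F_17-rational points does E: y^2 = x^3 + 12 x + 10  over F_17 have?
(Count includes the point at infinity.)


For each x in F_17, count y with y^2 = x^3 + 12 x + 10 mod 17:
  x = 2: RHS = 8, y in [5, 12]  -> 2 point(s)
  x = 5: RHS = 8, y in [5, 12]  -> 2 point(s)
  x = 6: RHS = 9, y in [3, 14]  -> 2 point(s)
  x = 10: RHS = 8, y in [5, 12]  -> 2 point(s)
  x = 13: RHS = 0, y in [0]  -> 1 point(s)
  x = 14: RHS = 15, y in [7, 10]  -> 2 point(s)
Affine points: 11. Add the point at infinity: total = 12.

#E(F_17) = 12


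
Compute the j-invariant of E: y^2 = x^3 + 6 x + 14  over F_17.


Delta = -16(4 a^3 + 27 b^2) mod 17 = 2
-1728 * (4 a)^3 = -1728 * (4*6)^3 mod 17 = 1
j = 1 * 2^(-1) mod 17 = 9

j = 9 (mod 17)


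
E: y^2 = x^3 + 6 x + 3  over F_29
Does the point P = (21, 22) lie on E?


Check whether y^2 = x^3 + 6 x + 3 (mod 29) for (x, y) = (21, 22).
LHS: y^2 = 22^2 mod 29 = 20
RHS: x^3 + 6 x + 3 = 21^3 + 6*21 + 3 mod 29 = 23
LHS != RHS

No, not on the curve


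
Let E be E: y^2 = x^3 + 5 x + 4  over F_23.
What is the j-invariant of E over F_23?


Delta = -16(4 a^3 + 27 b^2) mod 23 = 15
-1728 * (4 a)^3 = -1728 * (4*5)^3 mod 23 = 12
j = 12 * 15^(-1) mod 23 = 10

j = 10 (mod 23)


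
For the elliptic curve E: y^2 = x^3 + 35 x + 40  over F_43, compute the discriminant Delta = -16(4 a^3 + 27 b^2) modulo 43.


4 a^3 + 27 b^2 = 4*35^3 + 27*40^2 = 171500 + 43200 = 214700
Delta = -16 * (214700) = -3435200
Delta mod 43 = 27

Delta = 27 (mod 43)


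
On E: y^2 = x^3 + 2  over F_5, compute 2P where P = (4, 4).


Doubling: s = (3 x1^2 + a) / (2 y1)
s = (3*4^2 + 0) / (2*4) mod 5 = 1
x3 = s^2 - 2 x1 mod 5 = 1^2 - 2*4 = 3
y3 = s (x1 - x3) - y1 mod 5 = 1 * (4 - 3) - 4 = 2

2P = (3, 2)


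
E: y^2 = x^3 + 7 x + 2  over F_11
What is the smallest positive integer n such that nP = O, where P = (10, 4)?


Compute successive multiples of P until we hit O:
  1P = (10, 4)
  2P = (7, 8)
  3P = (8, 8)
  4P = (8, 3)
  5P = (7, 3)
  6P = (10, 7)
  7P = O

ord(P) = 7


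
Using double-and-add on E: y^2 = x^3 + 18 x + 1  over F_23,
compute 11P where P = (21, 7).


k = 11 = 1011_2 (binary, LSB first: 1101)
Double-and-add from P = (21, 7):
  bit 0 = 1: acc = O + (21, 7) = (21, 7)
  bit 1 = 1: acc = (21, 7) + (10, 10) = (5, 20)
  bit 2 = 0: acc unchanged = (5, 20)
  bit 3 = 1: acc = (5, 20) + (9, 8) = (18, 19)

11P = (18, 19)


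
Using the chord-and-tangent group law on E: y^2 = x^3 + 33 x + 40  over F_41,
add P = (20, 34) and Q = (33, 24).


P != Q, so use the chord formula.
s = (y2 - y1) / (x2 - x1) = (31) / (13) mod 41 = 15
x3 = s^2 - x1 - x2 mod 41 = 15^2 - 20 - 33 = 8
y3 = s (x1 - x3) - y1 mod 41 = 15 * (20 - 8) - 34 = 23

P + Q = (8, 23)


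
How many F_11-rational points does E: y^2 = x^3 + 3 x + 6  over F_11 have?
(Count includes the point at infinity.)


For each x in F_11, count y with y^2 = x^3 + 3 x + 6 mod 11:
  x = 2: RHS = 9, y in [3, 8]  -> 2 point(s)
  x = 3: RHS = 9, y in [3, 8]  -> 2 point(s)
  x = 4: RHS = 5, y in [4, 7]  -> 2 point(s)
  x = 5: RHS = 3, y in [5, 6]  -> 2 point(s)
  x = 6: RHS = 9, y in [3, 8]  -> 2 point(s)
  x = 8: RHS = 3, y in [5, 6]  -> 2 point(s)
  x = 9: RHS = 3, y in [5, 6]  -> 2 point(s)
Affine points: 14. Add the point at infinity: total = 15.

#E(F_11) = 15


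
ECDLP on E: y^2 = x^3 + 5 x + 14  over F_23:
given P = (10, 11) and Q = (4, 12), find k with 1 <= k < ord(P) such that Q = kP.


Enumerate multiples of P until we hit Q = (4, 12):
  1P = (10, 11)
  2P = (16, 2)
  3P = (5, 16)
  4P = (9, 11)
  5P = (4, 12)
Match found at i = 5.

k = 5


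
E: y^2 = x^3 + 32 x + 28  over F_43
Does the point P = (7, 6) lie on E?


Check whether y^2 = x^3 + 32 x + 28 (mod 43) for (x, y) = (7, 6).
LHS: y^2 = 6^2 mod 43 = 36
RHS: x^3 + 32 x + 28 = 7^3 + 32*7 + 28 mod 43 = 36
LHS = RHS

Yes, on the curve


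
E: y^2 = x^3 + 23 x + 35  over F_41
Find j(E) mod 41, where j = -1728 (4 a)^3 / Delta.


Delta = -16(4 a^3 + 27 b^2) mod 41 = 12
-1728 * (4 a)^3 = -1728 * (4*23)^3 mod 41 = 27
j = 27 * 12^(-1) mod 41 = 33

j = 33 (mod 41)


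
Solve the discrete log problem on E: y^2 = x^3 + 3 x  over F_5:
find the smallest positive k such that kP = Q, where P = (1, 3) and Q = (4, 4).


Enumerate multiples of P until we hit Q = (4, 4):
  1P = (1, 3)
  2P = (4, 4)
Match found at i = 2.

k = 2


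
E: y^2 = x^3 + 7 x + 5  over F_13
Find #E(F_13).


For each x in F_13, count y with y^2 = x^3 + 7 x + 5 mod 13:
  x = 1: RHS = 0, y in [0]  -> 1 point(s)
  x = 2: RHS = 1, y in [1, 12]  -> 2 point(s)
  x = 3: RHS = 1, y in [1, 12]  -> 2 point(s)
  x = 5: RHS = 9, y in [3, 10]  -> 2 point(s)
  x = 6: RHS = 3, y in [4, 9]  -> 2 point(s)
  x = 8: RHS = 1, y in [1, 12]  -> 2 point(s)
  x = 9: RHS = 4, y in [2, 11]  -> 2 point(s)
  x = 10: RHS = 9, y in [3, 10]  -> 2 point(s)
  x = 11: RHS = 9, y in [3, 10]  -> 2 point(s)
  x = 12: RHS = 10, y in [6, 7]  -> 2 point(s)
Affine points: 19. Add the point at infinity: total = 20.

#E(F_13) = 20


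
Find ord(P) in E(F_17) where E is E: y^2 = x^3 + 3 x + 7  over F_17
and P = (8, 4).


Compute successive multiples of P until we hit O:
  1P = (8, 4)
  2P = (2, 2)
  3P = (9, 7)
  4P = (9, 10)
  5P = (2, 15)
  6P = (8, 13)
  7P = O

ord(P) = 7


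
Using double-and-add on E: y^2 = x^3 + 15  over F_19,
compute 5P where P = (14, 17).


k = 5 = 101_2 (binary, LSB first: 101)
Double-and-add from P = (14, 17):
  bit 0 = 1: acc = O + (14, 17) = (14, 17)
  bit 1 = 0: acc unchanged = (14, 17)
  bit 2 = 1: acc = (14, 17) + (11, 15) = (5, 8)

5P = (5, 8)


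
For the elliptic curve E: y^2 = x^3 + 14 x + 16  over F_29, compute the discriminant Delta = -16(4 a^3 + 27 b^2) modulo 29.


4 a^3 + 27 b^2 = 4*14^3 + 27*16^2 = 10976 + 6912 = 17888
Delta = -16 * (17888) = -286208
Delta mod 29 = 22

Delta = 22 (mod 29)


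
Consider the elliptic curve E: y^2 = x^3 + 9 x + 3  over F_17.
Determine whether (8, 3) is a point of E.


Check whether y^2 = x^3 + 9 x + 3 (mod 17) for (x, y) = (8, 3).
LHS: y^2 = 3^2 mod 17 = 9
RHS: x^3 + 9 x + 3 = 8^3 + 9*8 + 3 mod 17 = 9
LHS = RHS

Yes, on the curve


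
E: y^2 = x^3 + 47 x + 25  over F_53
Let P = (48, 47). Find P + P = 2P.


Doubling: s = (3 x1^2 + a) / (2 y1)
s = (3*48^2 + 47) / (2*47) mod 53 = 34
x3 = s^2 - 2 x1 mod 53 = 34^2 - 2*48 = 0
y3 = s (x1 - x3) - y1 mod 53 = 34 * (48 - 0) - 47 = 48

2P = (0, 48)


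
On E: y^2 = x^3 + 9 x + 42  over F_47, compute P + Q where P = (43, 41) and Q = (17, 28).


P != Q, so use the chord formula.
s = (y2 - y1) / (x2 - x1) = (34) / (21) mod 47 = 24
x3 = s^2 - x1 - x2 mod 47 = 24^2 - 43 - 17 = 46
y3 = s (x1 - x3) - y1 mod 47 = 24 * (43 - 46) - 41 = 28

P + Q = (46, 28)


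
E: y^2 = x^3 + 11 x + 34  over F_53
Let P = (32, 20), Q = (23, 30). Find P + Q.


P != Q, so use the chord formula.
s = (y2 - y1) / (x2 - x1) = (10) / (44) mod 53 = 46
x3 = s^2 - x1 - x2 mod 53 = 46^2 - 32 - 23 = 47
y3 = s (x1 - x3) - y1 mod 53 = 46 * (32 - 47) - 20 = 32

P + Q = (47, 32)


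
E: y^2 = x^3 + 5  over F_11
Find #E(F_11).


For each x in F_11, count y with y^2 = x^3 + 0 x + 5 mod 11:
  x = 0: RHS = 5, y in [4, 7]  -> 2 point(s)
  x = 4: RHS = 3, y in [5, 6]  -> 2 point(s)
  x = 5: RHS = 9, y in [3, 8]  -> 2 point(s)
  x = 6: RHS = 1, y in [1, 10]  -> 2 point(s)
  x = 8: RHS = 0, y in [0]  -> 1 point(s)
  x = 10: RHS = 4, y in [2, 9]  -> 2 point(s)
Affine points: 11. Add the point at infinity: total = 12.

#E(F_11) = 12


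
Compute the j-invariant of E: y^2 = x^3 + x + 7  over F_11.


Delta = -16(4 a^3 + 27 b^2) mod 11 = 9
-1728 * (4 a)^3 = -1728 * (4*1)^3 mod 11 = 2
j = 2 * 9^(-1) mod 11 = 10

j = 10 (mod 11)


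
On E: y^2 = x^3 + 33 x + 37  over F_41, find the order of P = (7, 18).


Compute successive multiples of P until we hit O:
  1P = (7, 18)
  2P = (11, 3)
  3P = (14, 39)
  4P = (29, 39)
  5P = (37, 13)
  6P = (5, 9)
  7P = (39, 2)
  8P = (26, 12)
  ... (continuing to 20P)
  20P = O

ord(P) = 20


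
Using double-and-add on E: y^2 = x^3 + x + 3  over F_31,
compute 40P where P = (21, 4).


k = 40 = 101000_2 (binary, LSB first: 000101)
Double-and-add from P = (21, 4):
  bit 0 = 0: acc unchanged = O
  bit 1 = 0: acc unchanged = O
  bit 2 = 0: acc unchanged = O
  bit 3 = 1: acc = O + (30, 30) = (30, 30)
  bit 4 = 0: acc unchanged = (30, 30)
  bit 5 = 1: acc = (30, 30) + (27, 11) = (21, 27)

40P = (21, 27)


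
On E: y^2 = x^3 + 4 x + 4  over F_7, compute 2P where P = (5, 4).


Doubling: s = (3 x1^2 + a) / (2 y1)
s = (3*5^2 + 4) / (2*4) mod 7 = 2
x3 = s^2 - 2 x1 mod 7 = 2^2 - 2*5 = 1
y3 = s (x1 - x3) - y1 mod 7 = 2 * (5 - 1) - 4 = 4

2P = (1, 4)


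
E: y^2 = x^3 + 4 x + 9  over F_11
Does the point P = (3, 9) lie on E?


Check whether y^2 = x^3 + 4 x + 9 (mod 11) for (x, y) = (3, 9).
LHS: y^2 = 9^2 mod 11 = 4
RHS: x^3 + 4 x + 9 = 3^3 + 4*3 + 9 mod 11 = 4
LHS = RHS

Yes, on the curve


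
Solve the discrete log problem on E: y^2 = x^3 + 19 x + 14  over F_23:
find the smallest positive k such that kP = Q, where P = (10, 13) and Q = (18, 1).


Enumerate multiples of P until we hit Q = (18, 1):
  1P = (10, 13)
  2P = (4, 4)
  3P = (17, 11)
  4P = (5, 2)
  5P = (11, 17)
  6P = (18, 1)
Match found at i = 6.

k = 6


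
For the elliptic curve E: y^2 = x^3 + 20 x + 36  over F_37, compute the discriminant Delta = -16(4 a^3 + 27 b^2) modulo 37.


4 a^3 + 27 b^2 = 4*20^3 + 27*36^2 = 32000 + 34992 = 66992
Delta = -16 * (66992) = -1071872
Delta mod 37 = 18

Delta = 18 (mod 37)


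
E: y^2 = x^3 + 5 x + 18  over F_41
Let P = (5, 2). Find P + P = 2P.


Doubling: s = (3 x1^2 + a) / (2 y1)
s = (3*5^2 + 5) / (2*2) mod 41 = 20
x3 = s^2 - 2 x1 mod 41 = 20^2 - 2*5 = 21
y3 = s (x1 - x3) - y1 mod 41 = 20 * (5 - 21) - 2 = 6

2P = (21, 6)


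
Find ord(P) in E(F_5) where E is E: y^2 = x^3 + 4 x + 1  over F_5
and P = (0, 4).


Compute successive multiples of P until we hit O:
  1P = (0, 4)
  2P = (4, 4)
  3P = (1, 1)
  4P = (3, 0)
  5P = (1, 4)
  6P = (4, 1)
  7P = (0, 1)
  8P = O

ord(P) = 8


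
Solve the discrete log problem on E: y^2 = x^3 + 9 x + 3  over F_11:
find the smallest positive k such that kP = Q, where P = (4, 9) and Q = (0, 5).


Enumerate multiples of P until we hit Q = (0, 5):
  1P = (4, 9)
  2P = (6, 3)
  3P = (10, 9)
  4P = (8, 2)
  5P = (0, 6)
  6P = (0, 5)
Match found at i = 6.

k = 6


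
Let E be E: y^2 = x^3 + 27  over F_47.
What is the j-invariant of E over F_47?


Delta = -16(4 a^3 + 27 b^2) mod 47 = 19
-1728 * (4 a)^3 = -1728 * (4*0)^3 mod 47 = 0
j = 0 * 19^(-1) mod 47 = 0

j = 0 (mod 47)


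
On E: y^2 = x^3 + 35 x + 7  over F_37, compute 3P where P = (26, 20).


k = 3 = 11_2 (binary, LSB first: 11)
Double-and-add from P = (26, 20):
  bit 0 = 1: acc = O + (26, 20) = (26, 20)
  bit 1 = 1: acc = (26, 20) + (31, 32) = (5, 23)

3P = (5, 23)


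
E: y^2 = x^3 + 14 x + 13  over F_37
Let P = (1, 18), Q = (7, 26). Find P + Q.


P != Q, so use the chord formula.
s = (y2 - y1) / (x2 - x1) = (8) / (6) mod 37 = 26
x3 = s^2 - x1 - x2 mod 37 = 26^2 - 1 - 7 = 2
y3 = s (x1 - x3) - y1 mod 37 = 26 * (1 - 2) - 18 = 30

P + Q = (2, 30)


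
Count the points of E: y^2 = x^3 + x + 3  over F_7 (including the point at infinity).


For each x in F_7, count y with y^2 = x^3 + 1 x + 3 mod 7:
  x = 4: RHS = 1, y in [1, 6]  -> 2 point(s)
  x = 5: RHS = 0, y in [0]  -> 1 point(s)
  x = 6: RHS = 1, y in [1, 6]  -> 2 point(s)
Affine points: 5. Add the point at infinity: total = 6.

#E(F_7) = 6


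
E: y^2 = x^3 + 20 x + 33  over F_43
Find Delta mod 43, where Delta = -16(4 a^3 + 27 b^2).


4 a^3 + 27 b^2 = 4*20^3 + 27*33^2 = 32000 + 29403 = 61403
Delta = -16 * (61403) = -982448
Delta mod 43 = 16

Delta = 16 (mod 43)


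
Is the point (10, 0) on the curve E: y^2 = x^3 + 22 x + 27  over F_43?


Check whether y^2 = x^3 + 22 x + 27 (mod 43) for (x, y) = (10, 0).
LHS: y^2 = 0^2 mod 43 = 0
RHS: x^3 + 22 x + 27 = 10^3 + 22*10 + 27 mod 43 = 0
LHS = RHS

Yes, on the curve


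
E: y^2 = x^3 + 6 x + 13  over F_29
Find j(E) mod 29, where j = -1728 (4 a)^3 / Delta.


Delta = -16(4 a^3 + 27 b^2) mod 29 = 23
-1728 * (4 a)^3 = -1728 * (4*6)^3 mod 29 = 8
j = 8 * 23^(-1) mod 29 = 18

j = 18 (mod 29)


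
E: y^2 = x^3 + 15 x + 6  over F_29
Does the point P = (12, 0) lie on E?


Check whether y^2 = x^3 + 15 x + 6 (mod 29) for (x, y) = (12, 0).
LHS: y^2 = 0^2 mod 29 = 0
RHS: x^3 + 15 x + 6 = 12^3 + 15*12 + 6 mod 29 = 0
LHS = RHS

Yes, on the curve


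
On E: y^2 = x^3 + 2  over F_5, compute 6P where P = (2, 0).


k = 6 = 110_2 (binary, LSB first: 011)
Double-and-add from P = (2, 0):
  bit 0 = 0: acc unchanged = O
  bit 1 = 1: acc = O + O = O
  bit 2 = 1: acc = O + O = O

6P = O


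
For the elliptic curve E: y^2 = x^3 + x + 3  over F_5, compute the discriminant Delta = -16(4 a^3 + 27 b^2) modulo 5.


4 a^3 + 27 b^2 = 4*1^3 + 27*3^2 = 4 + 243 = 247
Delta = -16 * (247) = -3952
Delta mod 5 = 3

Delta = 3 (mod 5)


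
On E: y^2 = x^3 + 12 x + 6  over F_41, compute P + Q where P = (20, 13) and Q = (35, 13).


P != Q, so use the chord formula.
s = (y2 - y1) / (x2 - x1) = (0) / (15) mod 41 = 0
x3 = s^2 - x1 - x2 mod 41 = 0^2 - 20 - 35 = 27
y3 = s (x1 - x3) - y1 mod 41 = 0 * (20 - 27) - 13 = 28

P + Q = (27, 28)


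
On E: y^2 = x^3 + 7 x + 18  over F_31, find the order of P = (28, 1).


Compute successive multiples of P until we hit O:
  1P = (28, 1)
  2P = (16, 17)
  3P = (6, 11)
  4P = (30, 14)
  5P = (23, 16)
  6P = (20, 6)
  7P = (11, 0)
  8P = (20, 25)
  ... (continuing to 14P)
  14P = O

ord(P) = 14


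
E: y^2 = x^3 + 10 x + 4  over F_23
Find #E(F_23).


For each x in F_23, count y with y^2 = x^3 + 10 x + 4 mod 23:
  x = 0: RHS = 4, y in [2, 21]  -> 2 point(s)
  x = 2: RHS = 9, y in [3, 20]  -> 2 point(s)
  x = 4: RHS = 16, y in [4, 19]  -> 2 point(s)
  x = 5: RHS = 18, y in [8, 15]  -> 2 point(s)
  x = 6: RHS = 4, y in [2, 21]  -> 2 point(s)
  x = 7: RHS = 3, y in [7, 16]  -> 2 point(s)
  x = 9: RHS = 18, y in [8, 15]  -> 2 point(s)
  x = 10: RHS = 0, y in [0]  -> 1 point(s)
  x = 12: RHS = 12, y in [9, 14]  -> 2 point(s)
  x = 13: RHS = 8, y in [10, 13]  -> 2 point(s)
  x = 14: RHS = 13, y in [6, 17]  -> 2 point(s)
  x = 17: RHS = 4, y in [2, 21]  -> 2 point(s)
  x = 18: RHS = 13, y in [6, 17]  -> 2 point(s)
  x = 20: RHS = 16, y in [4, 19]  -> 2 point(s)
  x = 22: RHS = 16, y in [4, 19]  -> 2 point(s)
Affine points: 29. Add the point at infinity: total = 30.

#E(F_23) = 30


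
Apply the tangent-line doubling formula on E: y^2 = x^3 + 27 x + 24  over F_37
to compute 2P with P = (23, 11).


Doubling: s = (3 x1^2 + a) / (2 y1)
s = (3*23^2 + 27) / (2*11) mod 37 = 33
x3 = s^2 - 2 x1 mod 37 = 33^2 - 2*23 = 7
y3 = s (x1 - x3) - y1 mod 37 = 33 * (23 - 7) - 11 = 36

2P = (7, 36)


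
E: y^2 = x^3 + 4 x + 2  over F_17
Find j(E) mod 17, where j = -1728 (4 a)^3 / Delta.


Delta = -16(4 a^3 + 27 b^2) mod 17 = 7
-1728 * (4 a)^3 = -1728 * (4*4)^3 mod 17 = 11
j = 11 * 7^(-1) mod 17 = 4

j = 4 (mod 17)


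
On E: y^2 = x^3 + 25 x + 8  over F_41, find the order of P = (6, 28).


Compute successive multiples of P until we hit O:
  1P = (6, 28)
  2P = (34, 8)
  3P = (40, 8)
  4P = (4, 7)
  5P = (8, 33)
  6P = (23, 32)
  7P = (20, 29)
  8P = (24, 0)
  ... (continuing to 16P)
  16P = O

ord(P) = 16


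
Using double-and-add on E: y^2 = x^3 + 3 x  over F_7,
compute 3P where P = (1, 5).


k = 3 = 11_2 (binary, LSB first: 11)
Double-and-add from P = (1, 5):
  bit 0 = 1: acc = O + (1, 5) = (1, 5)
  bit 1 = 1: acc = (1, 5) + (2, 0) = (1, 2)

3P = (1, 2)


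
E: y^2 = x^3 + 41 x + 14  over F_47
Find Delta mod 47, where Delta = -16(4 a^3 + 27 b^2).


4 a^3 + 27 b^2 = 4*41^3 + 27*14^2 = 275684 + 5292 = 280976
Delta = -16 * (280976) = -4495616
Delta mod 47 = 28

Delta = 28 (mod 47)


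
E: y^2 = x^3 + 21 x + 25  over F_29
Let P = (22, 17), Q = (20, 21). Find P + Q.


P != Q, so use the chord formula.
s = (y2 - y1) / (x2 - x1) = (4) / (27) mod 29 = 27
x3 = s^2 - x1 - x2 mod 29 = 27^2 - 22 - 20 = 20
y3 = s (x1 - x3) - y1 mod 29 = 27 * (22 - 20) - 17 = 8

P + Q = (20, 8)


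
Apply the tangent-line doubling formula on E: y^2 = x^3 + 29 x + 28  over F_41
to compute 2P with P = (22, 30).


Doubling: s = (3 x1^2 + a) / (2 y1)
s = (3*22^2 + 29) / (2*30) mod 41 = 24
x3 = s^2 - 2 x1 mod 41 = 24^2 - 2*22 = 40
y3 = s (x1 - x3) - y1 mod 41 = 24 * (22 - 40) - 30 = 30

2P = (40, 30)
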